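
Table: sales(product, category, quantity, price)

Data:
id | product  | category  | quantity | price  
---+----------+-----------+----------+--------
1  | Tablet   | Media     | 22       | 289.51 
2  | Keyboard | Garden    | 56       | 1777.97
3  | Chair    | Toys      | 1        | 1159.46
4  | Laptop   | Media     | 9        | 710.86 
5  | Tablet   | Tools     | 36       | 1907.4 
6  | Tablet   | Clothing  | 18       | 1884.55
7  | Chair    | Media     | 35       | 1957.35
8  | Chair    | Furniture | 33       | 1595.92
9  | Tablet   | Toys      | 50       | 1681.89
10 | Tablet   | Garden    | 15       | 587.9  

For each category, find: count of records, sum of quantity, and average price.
SELECT category,
       COUNT(*) as cnt,
       SUM(quantity) as total_quantity,
       AVG(price) as avg_price
FROM sales
GROUP BY category

Result:
  Clothing: 1 records, 18 total quantity, 1884.55 avg price
  Furniture: 1 records, 33 total quantity, 1595.92 avg price
  Garden: 2 records, 71 total quantity, 1182.94 avg price
  Media: 3 records, 66 total quantity, 985.91 avg price
  Tools: 1 records, 36 total quantity, 1907.40 avg price
  Toys: 2 records, 51 total quantity, 1420.68 avg price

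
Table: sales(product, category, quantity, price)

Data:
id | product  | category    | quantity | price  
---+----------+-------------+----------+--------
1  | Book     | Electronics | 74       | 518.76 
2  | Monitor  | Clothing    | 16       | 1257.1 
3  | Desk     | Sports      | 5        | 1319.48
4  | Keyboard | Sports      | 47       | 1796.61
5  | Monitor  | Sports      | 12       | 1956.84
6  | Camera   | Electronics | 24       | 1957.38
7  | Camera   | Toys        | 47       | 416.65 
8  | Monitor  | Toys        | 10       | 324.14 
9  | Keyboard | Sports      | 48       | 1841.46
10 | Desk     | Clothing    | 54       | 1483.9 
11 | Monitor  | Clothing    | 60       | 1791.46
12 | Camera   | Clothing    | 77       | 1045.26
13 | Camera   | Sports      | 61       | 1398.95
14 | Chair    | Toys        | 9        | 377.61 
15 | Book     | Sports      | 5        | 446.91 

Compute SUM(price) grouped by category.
SELECT category, SUM(price) as result
FROM sales
GROUP BY category

Result:
  Clothing: 5577.72
  Electronics: 2476.14
  Sports: 8760.25
  Toys: 1118.40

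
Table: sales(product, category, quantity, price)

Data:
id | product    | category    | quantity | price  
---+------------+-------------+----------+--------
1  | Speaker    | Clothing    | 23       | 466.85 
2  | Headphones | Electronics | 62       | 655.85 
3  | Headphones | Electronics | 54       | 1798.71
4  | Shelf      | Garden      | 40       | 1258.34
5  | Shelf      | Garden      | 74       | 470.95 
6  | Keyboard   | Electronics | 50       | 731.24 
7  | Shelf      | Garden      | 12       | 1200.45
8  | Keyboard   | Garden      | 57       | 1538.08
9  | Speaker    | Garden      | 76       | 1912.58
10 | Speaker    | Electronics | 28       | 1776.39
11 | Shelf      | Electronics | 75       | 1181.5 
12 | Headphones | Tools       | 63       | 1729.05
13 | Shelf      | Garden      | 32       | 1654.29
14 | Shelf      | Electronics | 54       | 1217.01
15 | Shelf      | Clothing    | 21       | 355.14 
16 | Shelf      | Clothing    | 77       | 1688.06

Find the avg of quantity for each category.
SELECT category, AVG(quantity) as result
FROM sales
GROUP BY category

Result:
  Clothing: 40.33
  Electronics: 53.83
  Garden: 48.50
  Tools: 63.00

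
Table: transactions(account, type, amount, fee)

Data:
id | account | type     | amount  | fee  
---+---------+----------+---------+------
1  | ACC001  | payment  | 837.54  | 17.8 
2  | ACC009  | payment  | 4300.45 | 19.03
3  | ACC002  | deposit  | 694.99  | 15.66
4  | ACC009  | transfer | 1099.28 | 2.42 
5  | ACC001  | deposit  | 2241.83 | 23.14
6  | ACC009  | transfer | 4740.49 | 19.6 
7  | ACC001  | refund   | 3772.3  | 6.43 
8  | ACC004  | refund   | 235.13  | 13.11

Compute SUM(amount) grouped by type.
SELECT type, SUM(amount) as result
FROM transactions
GROUP BY type

Result:
  deposit: 2936.82
  payment: 5137.99
  refund: 4007.43
  transfer: 5839.77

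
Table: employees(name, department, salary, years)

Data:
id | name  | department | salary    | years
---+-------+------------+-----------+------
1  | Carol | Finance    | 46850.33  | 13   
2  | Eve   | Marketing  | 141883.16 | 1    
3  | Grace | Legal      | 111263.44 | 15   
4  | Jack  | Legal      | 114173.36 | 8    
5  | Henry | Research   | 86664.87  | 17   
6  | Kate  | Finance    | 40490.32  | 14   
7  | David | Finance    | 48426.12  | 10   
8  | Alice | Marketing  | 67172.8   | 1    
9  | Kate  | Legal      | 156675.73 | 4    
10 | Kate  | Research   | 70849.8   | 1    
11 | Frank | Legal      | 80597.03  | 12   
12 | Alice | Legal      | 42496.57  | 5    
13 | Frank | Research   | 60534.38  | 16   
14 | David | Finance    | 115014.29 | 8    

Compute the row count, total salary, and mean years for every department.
SELECT department,
       COUNT(*) as cnt,
       SUM(salary) as total_salary,
       AVG(years) as avg_years
FROM employees
GROUP BY department

Result:
  Finance: 4 records, 250781.06 total salary, 11.25 avg years
  Legal: 5 records, 505206.13 total salary, 8.80 avg years
  Marketing: 2 records, 209055.96 total salary, 1.00 avg years
  Research: 3 records, 218049.05 total salary, 11.33 avg years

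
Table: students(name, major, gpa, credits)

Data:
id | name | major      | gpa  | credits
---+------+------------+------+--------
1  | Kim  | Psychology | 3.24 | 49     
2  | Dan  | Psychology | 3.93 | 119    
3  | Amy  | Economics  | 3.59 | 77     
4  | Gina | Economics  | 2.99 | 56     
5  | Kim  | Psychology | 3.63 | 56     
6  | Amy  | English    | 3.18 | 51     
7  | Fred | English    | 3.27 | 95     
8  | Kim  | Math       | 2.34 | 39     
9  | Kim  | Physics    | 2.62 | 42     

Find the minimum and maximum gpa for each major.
SELECT major, MIN(gpa), MAX(gpa)
FROM students
GROUP BY major

Result:
  Economics: min=2.99, max=3.59
  English: min=3.18, max=3.27
  Math: min=2.34, max=2.34
  Physics: min=2.62, max=2.62
  Psychology: min=3.24, max=3.93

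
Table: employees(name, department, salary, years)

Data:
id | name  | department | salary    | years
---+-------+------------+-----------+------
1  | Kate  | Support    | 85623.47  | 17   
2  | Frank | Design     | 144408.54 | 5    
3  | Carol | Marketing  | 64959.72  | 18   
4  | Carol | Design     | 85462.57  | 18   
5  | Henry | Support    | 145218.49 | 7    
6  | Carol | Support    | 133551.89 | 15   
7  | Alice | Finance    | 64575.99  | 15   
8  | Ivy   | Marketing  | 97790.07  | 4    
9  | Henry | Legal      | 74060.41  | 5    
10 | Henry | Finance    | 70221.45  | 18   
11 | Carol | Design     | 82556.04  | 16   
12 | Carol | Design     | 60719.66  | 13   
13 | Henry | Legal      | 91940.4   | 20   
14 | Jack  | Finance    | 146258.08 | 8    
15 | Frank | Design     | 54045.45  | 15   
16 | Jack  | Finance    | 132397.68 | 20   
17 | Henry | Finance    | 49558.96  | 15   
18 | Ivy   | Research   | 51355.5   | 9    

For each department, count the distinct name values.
SELECT department, COUNT(DISTINCT name)
FROM employees
GROUP BY department

Result:
  Design: 2 distinct
  Finance: 3 distinct
  Legal: 1 distinct
  Marketing: 2 distinct
  Research: 1 distinct
  Support: 3 distinct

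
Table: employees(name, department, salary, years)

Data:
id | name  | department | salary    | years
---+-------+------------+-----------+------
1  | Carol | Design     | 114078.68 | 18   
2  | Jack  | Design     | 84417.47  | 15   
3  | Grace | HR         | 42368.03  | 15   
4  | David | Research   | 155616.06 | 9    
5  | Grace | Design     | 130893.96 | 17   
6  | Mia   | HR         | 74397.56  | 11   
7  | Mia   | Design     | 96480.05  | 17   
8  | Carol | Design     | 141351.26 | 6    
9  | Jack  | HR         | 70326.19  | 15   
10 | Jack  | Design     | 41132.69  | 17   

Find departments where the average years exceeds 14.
SELECT department, AVG(years)
FROM employees
GROUP BY department
HAVING AVG(years) > 14

Result:
  Design: avg=15.00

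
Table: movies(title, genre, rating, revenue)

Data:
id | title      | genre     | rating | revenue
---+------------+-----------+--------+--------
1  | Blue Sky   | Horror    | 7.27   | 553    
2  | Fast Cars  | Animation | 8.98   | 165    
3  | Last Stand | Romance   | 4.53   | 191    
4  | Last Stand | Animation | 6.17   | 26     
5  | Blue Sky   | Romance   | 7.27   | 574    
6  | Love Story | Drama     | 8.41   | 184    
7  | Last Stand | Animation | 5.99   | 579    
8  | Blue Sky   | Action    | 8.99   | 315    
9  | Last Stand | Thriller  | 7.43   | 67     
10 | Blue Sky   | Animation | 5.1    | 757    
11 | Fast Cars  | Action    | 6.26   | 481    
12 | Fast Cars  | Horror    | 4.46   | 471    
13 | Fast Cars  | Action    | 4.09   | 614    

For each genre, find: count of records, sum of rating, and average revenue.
SELECT genre,
       COUNT(*) as cnt,
       SUM(rating) as total_rating,
       AVG(revenue) as avg_revenue
FROM movies
GROUP BY genre

Result:
  Action: 3 records, 19.34 total rating, 470.00 avg revenue
  Animation: 4 records, 26.24 total rating, 381.75 avg revenue
  Drama: 1 records, 8.41 total rating, 184.00 avg revenue
  Horror: 2 records, 11.73 total rating, 512.00 avg revenue
  Romance: 2 records, 11.80 total rating, 382.50 avg revenue
  Thriller: 1 records, 7.43 total rating, 67.00 avg revenue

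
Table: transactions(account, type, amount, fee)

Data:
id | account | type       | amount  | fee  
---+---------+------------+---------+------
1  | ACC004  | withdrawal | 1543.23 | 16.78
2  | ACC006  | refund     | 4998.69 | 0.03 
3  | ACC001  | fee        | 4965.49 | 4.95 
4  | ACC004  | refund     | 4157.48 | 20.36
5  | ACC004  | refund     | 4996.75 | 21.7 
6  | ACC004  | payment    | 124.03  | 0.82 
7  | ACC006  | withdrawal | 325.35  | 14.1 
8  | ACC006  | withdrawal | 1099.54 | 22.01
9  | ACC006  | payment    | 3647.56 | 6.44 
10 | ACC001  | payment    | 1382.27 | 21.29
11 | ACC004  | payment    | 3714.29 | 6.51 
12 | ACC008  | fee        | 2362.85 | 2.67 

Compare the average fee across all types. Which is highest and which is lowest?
SELECT type, AVG(fee)
FROM transactions
GROUP BY type
ORDER BY AVG(fee)

All groups:
  fee: 3.81
  payment: 8.77
  refund: 14.03
  withdrawal: 17.63

Highest: withdrawal (17.63)
Lowest: fee (3.81)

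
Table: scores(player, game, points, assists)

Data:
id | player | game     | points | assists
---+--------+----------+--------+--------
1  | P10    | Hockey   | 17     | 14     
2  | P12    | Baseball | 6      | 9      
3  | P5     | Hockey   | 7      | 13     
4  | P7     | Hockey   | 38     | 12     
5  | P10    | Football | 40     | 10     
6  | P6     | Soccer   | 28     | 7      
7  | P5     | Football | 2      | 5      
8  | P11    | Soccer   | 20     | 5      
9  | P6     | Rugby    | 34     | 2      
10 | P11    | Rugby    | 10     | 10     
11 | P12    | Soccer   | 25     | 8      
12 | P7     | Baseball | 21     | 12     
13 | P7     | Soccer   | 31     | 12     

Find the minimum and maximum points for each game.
SELECT game, MIN(points), MAX(points)
FROM scores
GROUP BY game

Result:
  Baseball: min=6, max=21
  Football: min=2, max=40
  Hockey: min=7, max=38
  Rugby: min=10, max=34
  Soccer: min=20, max=31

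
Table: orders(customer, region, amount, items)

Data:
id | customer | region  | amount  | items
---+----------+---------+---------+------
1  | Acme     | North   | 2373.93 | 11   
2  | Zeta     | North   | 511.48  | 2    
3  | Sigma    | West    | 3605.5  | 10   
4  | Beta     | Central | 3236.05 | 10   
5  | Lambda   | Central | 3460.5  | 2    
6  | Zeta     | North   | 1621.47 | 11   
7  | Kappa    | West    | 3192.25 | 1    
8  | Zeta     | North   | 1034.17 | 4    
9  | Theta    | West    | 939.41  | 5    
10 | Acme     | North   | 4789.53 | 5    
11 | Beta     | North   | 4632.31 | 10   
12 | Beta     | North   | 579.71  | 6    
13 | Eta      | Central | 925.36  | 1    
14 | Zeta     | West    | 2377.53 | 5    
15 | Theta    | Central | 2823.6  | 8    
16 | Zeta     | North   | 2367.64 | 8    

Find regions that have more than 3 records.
SELECT region, COUNT(*) as cnt
FROM orders
GROUP BY region
HAVING COUNT(*) > 3

Result:
  Central: 4
  North: 8
  West: 4

Note: HAVING filters groups after aggregation, WHERE filters rows before.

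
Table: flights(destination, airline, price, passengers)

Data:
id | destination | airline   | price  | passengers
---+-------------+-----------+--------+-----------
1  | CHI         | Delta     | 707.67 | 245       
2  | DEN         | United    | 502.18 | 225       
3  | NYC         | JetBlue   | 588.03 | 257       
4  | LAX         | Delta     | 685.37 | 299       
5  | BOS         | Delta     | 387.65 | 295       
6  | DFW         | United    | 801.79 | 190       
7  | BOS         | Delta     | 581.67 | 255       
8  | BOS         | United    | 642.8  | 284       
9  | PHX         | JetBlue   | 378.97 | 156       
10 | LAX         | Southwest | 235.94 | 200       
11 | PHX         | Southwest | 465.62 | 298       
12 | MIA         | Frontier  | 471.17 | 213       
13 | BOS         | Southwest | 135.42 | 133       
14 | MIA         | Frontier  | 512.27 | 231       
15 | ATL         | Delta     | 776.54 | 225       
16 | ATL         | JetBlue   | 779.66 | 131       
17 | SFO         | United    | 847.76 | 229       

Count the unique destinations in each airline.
SELECT airline, COUNT(DISTINCT destination)
FROM flights
GROUP BY airline

Result:
  Delta: 4 distinct
  Frontier: 1 distinct
  JetBlue: 3 distinct
  Southwest: 3 distinct
  United: 4 distinct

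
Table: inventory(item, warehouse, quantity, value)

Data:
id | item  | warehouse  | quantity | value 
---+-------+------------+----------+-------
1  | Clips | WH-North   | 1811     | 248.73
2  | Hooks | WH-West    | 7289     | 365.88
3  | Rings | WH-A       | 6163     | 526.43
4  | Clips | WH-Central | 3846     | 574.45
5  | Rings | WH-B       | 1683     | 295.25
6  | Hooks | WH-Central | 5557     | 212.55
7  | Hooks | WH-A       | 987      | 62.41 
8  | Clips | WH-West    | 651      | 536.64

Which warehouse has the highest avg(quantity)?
SELECT warehouse, AVG(quantity) as val
FROM inventory
GROUP BY warehouse
ORDER BY val DESC
LIMIT 1

Result: WH-Central with avg(quantity) = 4701.50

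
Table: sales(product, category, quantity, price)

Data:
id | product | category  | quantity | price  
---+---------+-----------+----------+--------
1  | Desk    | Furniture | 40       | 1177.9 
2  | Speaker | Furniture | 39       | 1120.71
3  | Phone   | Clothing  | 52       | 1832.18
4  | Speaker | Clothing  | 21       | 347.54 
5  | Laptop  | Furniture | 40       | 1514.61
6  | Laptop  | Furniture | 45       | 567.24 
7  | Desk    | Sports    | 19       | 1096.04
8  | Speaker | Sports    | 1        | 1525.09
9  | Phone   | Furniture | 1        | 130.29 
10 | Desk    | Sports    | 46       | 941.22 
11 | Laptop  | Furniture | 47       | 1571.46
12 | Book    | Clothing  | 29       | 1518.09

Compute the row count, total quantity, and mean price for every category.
SELECT category,
       COUNT(*) as cnt,
       SUM(quantity) as total_quantity,
       AVG(price) as avg_price
FROM sales
GROUP BY category

Result:
  Clothing: 3 records, 102 total quantity, 1232.60 avg price
  Furniture: 6 records, 212 total quantity, 1013.70 avg price
  Sports: 3 records, 66 total quantity, 1187.45 avg price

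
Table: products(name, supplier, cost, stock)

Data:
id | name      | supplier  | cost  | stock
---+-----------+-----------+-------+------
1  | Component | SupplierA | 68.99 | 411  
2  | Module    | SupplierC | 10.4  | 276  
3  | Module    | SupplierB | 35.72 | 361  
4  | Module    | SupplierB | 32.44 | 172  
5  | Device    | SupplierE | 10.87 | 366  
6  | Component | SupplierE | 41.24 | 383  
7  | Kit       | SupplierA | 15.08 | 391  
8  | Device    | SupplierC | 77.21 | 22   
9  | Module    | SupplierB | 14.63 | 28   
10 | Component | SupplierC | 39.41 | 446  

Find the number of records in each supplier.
SELECT supplier, COUNT(*) as count
FROM products
GROUP BY supplier

Result:
  SupplierA: 2
  SupplierB: 3
  SupplierC: 3
  SupplierE: 2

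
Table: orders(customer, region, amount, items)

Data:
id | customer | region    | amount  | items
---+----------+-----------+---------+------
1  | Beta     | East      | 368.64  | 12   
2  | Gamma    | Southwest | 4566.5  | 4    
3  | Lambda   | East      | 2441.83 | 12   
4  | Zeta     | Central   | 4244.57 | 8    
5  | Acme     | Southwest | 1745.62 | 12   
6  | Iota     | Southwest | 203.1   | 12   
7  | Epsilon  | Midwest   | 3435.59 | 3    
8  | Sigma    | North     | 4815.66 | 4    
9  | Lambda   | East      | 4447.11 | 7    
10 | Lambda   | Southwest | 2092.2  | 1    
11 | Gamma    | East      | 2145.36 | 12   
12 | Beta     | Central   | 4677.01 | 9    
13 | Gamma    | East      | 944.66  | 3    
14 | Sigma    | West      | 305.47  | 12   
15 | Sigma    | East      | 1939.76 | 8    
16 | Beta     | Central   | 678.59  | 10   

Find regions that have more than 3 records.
SELECT region, COUNT(*) as cnt
FROM orders
GROUP BY region
HAVING COUNT(*) > 3

Result:
  East: 6
  Southwest: 4

Note: HAVING filters groups after aggregation, WHERE filters rows before.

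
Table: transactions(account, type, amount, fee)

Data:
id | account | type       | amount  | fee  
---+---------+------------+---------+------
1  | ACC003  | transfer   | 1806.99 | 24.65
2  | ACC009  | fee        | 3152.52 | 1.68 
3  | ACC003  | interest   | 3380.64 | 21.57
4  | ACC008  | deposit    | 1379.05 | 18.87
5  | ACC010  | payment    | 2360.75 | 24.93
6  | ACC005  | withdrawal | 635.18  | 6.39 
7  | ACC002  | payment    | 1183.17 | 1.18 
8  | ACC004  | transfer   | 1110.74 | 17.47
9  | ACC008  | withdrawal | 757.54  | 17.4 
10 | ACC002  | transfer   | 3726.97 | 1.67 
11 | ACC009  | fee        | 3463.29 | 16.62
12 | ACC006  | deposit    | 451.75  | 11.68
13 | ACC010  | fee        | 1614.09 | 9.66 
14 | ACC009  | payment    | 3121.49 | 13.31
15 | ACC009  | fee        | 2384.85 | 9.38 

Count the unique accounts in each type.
SELECT type, COUNT(DISTINCT account)
FROM transactions
GROUP BY type

Result:
  deposit: 2 distinct
  fee: 2 distinct
  interest: 1 distinct
  payment: 3 distinct
  transfer: 3 distinct
  withdrawal: 2 distinct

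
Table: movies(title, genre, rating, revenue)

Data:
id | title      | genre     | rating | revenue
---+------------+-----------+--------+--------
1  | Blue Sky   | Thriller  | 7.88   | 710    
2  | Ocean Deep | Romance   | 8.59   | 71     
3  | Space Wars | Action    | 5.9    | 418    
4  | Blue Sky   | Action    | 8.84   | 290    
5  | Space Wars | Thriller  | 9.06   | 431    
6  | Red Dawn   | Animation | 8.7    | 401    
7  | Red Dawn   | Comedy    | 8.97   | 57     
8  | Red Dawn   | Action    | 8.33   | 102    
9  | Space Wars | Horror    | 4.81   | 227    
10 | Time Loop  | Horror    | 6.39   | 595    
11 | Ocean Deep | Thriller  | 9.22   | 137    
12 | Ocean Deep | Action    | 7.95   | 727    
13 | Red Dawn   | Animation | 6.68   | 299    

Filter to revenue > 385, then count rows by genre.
SELECT genre, COUNT(*)
FROM movies
WHERE revenue > 385
GROUP BY genre

Note: WHERE filters rows before grouping.

Result:
  Action: 2
  Animation: 1
  Horror: 1
  Thriller: 2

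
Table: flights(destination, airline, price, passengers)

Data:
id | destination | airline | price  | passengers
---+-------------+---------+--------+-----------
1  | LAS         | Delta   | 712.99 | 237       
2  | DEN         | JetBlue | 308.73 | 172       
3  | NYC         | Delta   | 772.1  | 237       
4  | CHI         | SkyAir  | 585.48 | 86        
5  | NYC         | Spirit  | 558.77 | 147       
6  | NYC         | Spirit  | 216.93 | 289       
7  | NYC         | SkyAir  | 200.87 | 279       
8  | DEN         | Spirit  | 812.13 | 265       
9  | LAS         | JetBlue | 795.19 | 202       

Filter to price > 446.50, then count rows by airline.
SELECT airline, COUNT(*)
FROM flights
WHERE price > 446.50
GROUP BY airline

Note: WHERE filters rows before grouping.

Result:
  Delta: 2
  JetBlue: 1
  SkyAir: 1
  Spirit: 2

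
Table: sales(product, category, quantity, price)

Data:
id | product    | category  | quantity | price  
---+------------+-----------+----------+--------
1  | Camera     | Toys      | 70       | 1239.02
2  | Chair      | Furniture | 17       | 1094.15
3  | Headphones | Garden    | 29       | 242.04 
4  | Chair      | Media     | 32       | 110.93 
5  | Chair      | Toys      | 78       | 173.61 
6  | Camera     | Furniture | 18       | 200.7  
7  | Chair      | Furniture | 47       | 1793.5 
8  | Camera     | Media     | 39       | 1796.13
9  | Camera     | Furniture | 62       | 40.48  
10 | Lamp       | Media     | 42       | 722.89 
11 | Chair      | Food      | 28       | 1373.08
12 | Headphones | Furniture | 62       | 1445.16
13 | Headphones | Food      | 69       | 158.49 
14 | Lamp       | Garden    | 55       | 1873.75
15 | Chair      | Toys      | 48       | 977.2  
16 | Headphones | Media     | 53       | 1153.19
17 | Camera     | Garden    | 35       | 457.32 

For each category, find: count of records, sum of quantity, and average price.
SELECT category,
       COUNT(*) as cnt,
       SUM(quantity) as total_quantity,
       AVG(price) as avg_price
FROM sales
GROUP BY category

Result:
  Food: 2 records, 97 total quantity, 765.79 avg price
  Furniture: 5 records, 206 total quantity, 914.80 avg price
  Garden: 3 records, 119 total quantity, 857.70 avg price
  Media: 4 records, 166 total quantity, 945.79 avg price
  Toys: 3 records, 196 total quantity, 796.61 avg price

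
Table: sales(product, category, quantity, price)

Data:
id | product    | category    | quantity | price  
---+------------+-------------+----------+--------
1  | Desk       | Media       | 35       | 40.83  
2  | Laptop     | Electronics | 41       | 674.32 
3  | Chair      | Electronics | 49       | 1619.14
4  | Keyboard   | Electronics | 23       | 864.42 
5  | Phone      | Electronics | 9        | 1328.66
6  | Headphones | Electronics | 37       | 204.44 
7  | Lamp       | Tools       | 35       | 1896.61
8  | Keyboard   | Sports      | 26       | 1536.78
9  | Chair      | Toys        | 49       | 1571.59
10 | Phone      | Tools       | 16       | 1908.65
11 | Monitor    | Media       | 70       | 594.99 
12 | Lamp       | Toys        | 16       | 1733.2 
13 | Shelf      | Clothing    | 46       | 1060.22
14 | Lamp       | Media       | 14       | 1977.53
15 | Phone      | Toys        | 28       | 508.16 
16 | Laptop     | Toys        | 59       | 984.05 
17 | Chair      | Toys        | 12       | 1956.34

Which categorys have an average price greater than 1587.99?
SELECT category, AVG(price)
FROM sales
GROUP BY category
HAVING AVG(price) > 1587.99

Result:
  Tools: avg=1902.63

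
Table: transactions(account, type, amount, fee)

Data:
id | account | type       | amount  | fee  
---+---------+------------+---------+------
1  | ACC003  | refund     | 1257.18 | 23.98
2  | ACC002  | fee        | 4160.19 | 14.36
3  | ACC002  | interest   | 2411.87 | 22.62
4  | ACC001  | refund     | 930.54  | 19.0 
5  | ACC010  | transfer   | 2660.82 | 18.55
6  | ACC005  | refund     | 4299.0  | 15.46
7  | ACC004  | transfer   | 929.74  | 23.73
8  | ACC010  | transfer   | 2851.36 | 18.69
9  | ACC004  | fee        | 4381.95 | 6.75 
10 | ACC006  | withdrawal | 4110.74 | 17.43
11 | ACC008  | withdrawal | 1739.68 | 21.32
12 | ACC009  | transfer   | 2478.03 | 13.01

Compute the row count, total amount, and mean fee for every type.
SELECT type,
       COUNT(*) as cnt,
       SUM(amount) as total_amount,
       AVG(fee) as avg_fee
FROM transactions
GROUP BY type

Result:
  fee: 2 records, 8542.14 total amount, 10.56 avg fee
  interest: 1 records, 2411.87 total amount, 22.62 avg fee
  refund: 3 records, 6486.72 total amount, 19.48 avg fee
  transfer: 4 records, 8919.95 total amount, 18.50 avg fee
  withdrawal: 2 records, 5850.42 total amount, 19.38 avg fee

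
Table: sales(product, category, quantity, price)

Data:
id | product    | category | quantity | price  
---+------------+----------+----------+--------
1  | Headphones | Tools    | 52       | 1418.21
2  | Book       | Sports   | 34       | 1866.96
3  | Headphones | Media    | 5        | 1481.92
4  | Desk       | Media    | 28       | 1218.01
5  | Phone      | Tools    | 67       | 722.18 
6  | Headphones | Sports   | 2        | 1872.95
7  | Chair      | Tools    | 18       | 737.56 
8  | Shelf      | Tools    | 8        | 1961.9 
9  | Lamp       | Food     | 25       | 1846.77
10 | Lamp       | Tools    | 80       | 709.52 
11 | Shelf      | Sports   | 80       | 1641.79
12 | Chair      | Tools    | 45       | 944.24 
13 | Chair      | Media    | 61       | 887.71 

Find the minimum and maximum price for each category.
SELECT category, MIN(price), MAX(price)
FROM sales
GROUP BY category

Result:
  Food: min=1846.77, max=1846.77
  Media: min=887.71, max=1481.92
  Sports: min=1641.79, max=1872.95
  Tools: min=709.52, max=1961.90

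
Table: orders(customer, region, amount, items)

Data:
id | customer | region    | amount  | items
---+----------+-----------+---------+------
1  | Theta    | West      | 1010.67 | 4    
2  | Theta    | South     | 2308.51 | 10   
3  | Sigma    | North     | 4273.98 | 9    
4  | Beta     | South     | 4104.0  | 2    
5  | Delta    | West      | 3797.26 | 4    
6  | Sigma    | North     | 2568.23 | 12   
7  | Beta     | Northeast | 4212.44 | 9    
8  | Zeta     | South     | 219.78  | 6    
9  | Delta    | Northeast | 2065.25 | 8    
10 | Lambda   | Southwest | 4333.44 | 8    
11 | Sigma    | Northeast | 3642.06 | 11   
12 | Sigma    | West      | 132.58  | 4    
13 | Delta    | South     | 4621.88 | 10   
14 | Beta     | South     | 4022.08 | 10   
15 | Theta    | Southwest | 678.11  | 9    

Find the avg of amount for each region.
SELECT region, AVG(amount) as result
FROM orders
GROUP BY region

Result:
  North: 3421.11
  Northeast: 3306.58
  South: 3055.25
  Southwest: 2505.78
  West: 1646.84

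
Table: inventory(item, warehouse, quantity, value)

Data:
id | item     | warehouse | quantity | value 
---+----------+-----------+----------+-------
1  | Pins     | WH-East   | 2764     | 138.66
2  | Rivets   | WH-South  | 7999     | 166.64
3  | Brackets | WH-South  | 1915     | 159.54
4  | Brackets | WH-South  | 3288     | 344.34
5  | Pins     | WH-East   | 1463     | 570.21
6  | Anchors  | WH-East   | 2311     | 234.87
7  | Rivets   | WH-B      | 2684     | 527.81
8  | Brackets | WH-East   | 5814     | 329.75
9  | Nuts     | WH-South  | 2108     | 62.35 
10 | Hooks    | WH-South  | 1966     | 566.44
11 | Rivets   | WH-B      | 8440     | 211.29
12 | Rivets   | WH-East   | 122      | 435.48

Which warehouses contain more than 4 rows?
SELECT warehouse, COUNT(*) as cnt
FROM inventory
GROUP BY warehouse
HAVING COUNT(*) > 4

Result:
  WH-East: 5
  WH-South: 5

Note: HAVING filters groups after aggregation, WHERE filters rows before.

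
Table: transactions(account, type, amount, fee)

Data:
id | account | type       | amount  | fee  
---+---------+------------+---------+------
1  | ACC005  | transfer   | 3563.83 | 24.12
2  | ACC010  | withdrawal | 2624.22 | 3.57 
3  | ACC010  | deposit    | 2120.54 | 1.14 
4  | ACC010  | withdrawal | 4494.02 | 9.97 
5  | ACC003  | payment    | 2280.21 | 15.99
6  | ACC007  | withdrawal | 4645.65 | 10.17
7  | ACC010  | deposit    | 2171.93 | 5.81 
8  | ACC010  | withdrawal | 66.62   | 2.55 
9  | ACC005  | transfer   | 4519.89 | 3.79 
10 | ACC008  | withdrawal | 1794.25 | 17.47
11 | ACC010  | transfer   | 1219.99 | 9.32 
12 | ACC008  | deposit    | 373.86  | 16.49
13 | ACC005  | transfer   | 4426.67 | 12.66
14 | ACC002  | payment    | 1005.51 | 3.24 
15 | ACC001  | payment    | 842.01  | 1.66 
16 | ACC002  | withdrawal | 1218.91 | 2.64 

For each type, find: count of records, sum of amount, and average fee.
SELECT type,
       COUNT(*) as cnt,
       SUM(amount) as total_amount,
       AVG(fee) as avg_fee
FROM transactions
GROUP BY type

Result:
  deposit: 3 records, 4666.33 total amount, 7.81 avg fee
  payment: 3 records, 4127.73 total amount, 6.96 avg fee
  transfer: 4 records, 13730.38 total amount, 12.47 avg fee
  withdrawal: 6 records, 14843.67 total amount, 7.73 avg fee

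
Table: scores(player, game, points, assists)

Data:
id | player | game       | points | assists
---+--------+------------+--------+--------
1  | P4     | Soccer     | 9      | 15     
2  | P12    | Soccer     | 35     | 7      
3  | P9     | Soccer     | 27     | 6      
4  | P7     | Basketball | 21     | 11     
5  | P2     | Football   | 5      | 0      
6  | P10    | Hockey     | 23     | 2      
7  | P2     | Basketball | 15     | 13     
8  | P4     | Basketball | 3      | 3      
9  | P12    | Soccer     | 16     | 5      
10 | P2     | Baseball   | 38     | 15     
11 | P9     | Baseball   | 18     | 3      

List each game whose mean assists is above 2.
SELECT game, AVG(assists)
FROM scores
GROUP BY game
HAVING AVG(assists) > 2

Result:
  Baseball: avg=9.00
  Basketball: avg=9.00
  Soccer: avg=8.25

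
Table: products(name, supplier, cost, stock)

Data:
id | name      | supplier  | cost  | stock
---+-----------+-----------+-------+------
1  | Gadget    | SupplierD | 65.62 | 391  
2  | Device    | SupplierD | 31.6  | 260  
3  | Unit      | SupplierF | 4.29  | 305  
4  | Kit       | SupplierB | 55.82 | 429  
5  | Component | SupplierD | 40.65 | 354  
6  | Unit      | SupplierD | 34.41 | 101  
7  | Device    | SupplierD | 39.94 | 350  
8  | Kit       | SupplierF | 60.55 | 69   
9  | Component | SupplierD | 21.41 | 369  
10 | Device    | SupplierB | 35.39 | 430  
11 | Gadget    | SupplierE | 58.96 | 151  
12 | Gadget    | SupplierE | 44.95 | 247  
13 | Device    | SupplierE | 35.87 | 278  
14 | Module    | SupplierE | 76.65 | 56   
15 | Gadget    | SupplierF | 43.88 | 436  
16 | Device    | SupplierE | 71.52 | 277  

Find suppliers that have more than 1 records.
SELECT supplier, COUNT(*) as cnt
FROM products
GROUP BY supplier
HAVING COUNT(*) > 1

Result:
  SupplierB: 2
  SupplierD: 6
  SupplierE: 5
  SupplierF: 3

Note: HAVING filters groups after aggregation, WHERE filters rows before.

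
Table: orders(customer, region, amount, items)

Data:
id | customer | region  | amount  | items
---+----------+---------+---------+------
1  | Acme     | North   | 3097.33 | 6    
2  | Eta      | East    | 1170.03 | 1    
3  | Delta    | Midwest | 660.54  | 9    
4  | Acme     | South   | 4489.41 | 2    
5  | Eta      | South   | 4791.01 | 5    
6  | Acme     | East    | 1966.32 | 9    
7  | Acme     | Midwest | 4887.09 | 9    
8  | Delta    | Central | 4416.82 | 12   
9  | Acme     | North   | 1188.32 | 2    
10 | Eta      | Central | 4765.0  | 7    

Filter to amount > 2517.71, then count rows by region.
SELECT region, COUNT(*)
FROM orders
WHERE amount > 2517.71
GROUP BY region

Note: WHERE filters rows before grouping.

Result:
  Central: 2
  Midwest: 1
  North: 1
  South: 2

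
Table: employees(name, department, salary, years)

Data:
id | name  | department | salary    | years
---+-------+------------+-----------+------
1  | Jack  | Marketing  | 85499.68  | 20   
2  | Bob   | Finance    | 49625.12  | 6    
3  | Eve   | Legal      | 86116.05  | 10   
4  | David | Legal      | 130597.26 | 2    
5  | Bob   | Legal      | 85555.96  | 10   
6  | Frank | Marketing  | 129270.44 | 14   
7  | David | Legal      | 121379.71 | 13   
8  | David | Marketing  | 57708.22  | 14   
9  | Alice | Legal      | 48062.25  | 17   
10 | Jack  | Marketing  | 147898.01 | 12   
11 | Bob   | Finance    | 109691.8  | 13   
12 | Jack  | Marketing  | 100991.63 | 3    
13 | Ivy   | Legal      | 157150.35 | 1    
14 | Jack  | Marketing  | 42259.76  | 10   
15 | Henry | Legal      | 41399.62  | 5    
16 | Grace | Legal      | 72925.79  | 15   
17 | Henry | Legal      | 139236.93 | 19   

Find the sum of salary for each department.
SELECT department, SUM(salary) as result
FROM employees
GROUP BY department

Result:
  Finance: 159316.92
  Legal: 882423.92
  Marketing: 563627.74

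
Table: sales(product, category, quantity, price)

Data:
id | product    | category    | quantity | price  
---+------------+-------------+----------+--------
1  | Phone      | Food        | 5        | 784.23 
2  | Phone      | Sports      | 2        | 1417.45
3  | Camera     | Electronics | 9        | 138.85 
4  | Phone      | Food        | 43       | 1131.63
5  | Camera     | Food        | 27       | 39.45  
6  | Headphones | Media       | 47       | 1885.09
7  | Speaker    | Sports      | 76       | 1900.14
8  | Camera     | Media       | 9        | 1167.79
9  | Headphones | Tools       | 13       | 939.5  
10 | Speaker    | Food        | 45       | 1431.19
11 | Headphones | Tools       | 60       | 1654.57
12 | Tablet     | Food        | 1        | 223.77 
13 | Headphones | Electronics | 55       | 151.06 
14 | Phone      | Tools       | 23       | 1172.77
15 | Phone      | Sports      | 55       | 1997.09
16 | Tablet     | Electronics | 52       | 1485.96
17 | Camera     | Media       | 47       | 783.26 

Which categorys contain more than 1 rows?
SELECT category, COUNT(*) as cnt
FROM sales
GROUP BY category
HAVING COUNT(*) > 1

Result:
  Electronics: 3
  Food: 5
  Media: 3
  Sports: 3
  Tools: 3

Note: HAVING filters groups after aggregation, WHERE filters rows before.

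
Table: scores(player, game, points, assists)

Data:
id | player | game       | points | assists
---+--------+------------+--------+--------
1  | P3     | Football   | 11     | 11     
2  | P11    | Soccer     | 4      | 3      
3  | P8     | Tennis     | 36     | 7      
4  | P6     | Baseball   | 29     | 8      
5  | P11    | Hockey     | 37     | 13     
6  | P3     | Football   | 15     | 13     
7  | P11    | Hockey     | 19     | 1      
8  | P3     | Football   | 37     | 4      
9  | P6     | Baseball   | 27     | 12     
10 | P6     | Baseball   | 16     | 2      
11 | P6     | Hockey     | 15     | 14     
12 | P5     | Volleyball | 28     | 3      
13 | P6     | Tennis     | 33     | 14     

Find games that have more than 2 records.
SELECT game, COUNT(*) as cnt
FROM scores
GROUP BY game
HAVING COUNT(*) > 2

Result:
  Baseball: 3
  Football: 3
  Hockey: 3

Note: HAVING filters groups after aggregation, WHERE filters rows before.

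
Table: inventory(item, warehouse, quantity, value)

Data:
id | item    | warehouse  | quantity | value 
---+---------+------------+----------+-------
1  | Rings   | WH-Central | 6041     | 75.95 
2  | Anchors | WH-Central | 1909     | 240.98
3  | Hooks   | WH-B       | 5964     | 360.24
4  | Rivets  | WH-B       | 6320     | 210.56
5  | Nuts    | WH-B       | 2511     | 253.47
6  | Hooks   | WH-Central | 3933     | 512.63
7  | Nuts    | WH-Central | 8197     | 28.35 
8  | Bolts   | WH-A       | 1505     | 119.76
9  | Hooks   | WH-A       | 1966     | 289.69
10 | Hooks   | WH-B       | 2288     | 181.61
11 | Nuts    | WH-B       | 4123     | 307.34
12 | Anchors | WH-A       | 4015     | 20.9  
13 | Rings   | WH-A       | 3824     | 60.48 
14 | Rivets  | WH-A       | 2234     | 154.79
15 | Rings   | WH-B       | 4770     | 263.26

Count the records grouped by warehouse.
SELECT warehouse, COUNT(*) as count
FROM inventory
GROUP BY warehouse

Result:
  WH-A: 5
  WH-B: 6
  WH-Central: 4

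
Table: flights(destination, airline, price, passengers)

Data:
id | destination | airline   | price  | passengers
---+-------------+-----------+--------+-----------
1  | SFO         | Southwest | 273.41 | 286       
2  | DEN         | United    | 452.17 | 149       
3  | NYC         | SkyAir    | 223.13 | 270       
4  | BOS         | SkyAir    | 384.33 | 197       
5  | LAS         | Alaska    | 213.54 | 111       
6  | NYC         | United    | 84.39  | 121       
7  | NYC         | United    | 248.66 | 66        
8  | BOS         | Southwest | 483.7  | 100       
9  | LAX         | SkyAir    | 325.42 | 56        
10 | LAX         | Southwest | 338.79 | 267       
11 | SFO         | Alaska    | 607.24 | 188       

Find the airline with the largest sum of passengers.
SELECT airline, SUM(passengers) as val
FROM flights
GROUP BY airline
ORDER BY val DESC
LIMIT 1

Result: Southwest with sum(passengers) = 653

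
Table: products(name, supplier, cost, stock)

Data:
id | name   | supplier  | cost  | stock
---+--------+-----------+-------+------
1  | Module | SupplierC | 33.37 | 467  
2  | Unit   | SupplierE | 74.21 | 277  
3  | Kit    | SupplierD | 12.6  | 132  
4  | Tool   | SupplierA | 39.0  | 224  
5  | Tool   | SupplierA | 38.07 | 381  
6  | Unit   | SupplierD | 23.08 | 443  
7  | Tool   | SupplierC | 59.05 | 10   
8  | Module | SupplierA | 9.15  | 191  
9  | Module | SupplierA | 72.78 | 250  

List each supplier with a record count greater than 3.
SELECT supplier, COUNT(*) as cnt
FROM products
GROUP BY supplier
HAVING COUNT(*) > 3

Result:
  SupplierA: 4

Note: HAVING filters groups after aggregation, WHERE filters rows before.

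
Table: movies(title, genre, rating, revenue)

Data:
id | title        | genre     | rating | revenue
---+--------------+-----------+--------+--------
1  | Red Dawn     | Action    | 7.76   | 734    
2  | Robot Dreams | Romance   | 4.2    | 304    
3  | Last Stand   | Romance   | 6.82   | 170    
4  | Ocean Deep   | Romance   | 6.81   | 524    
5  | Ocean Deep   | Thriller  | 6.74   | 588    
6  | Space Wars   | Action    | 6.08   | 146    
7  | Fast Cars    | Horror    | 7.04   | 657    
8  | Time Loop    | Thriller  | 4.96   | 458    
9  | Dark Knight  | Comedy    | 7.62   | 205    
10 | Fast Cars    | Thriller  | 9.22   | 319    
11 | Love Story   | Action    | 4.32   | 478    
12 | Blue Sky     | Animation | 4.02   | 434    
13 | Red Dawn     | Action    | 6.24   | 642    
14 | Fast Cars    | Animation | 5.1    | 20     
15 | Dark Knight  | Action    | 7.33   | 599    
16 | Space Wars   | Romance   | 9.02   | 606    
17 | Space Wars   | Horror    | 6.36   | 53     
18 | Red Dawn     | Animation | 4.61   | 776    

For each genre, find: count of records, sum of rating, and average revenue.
SELECT genre,
       COUNT(*) as cnt,
       SUM(rating) as total_rating,
       AVG(revenue) as avg_revenue
FROM movies
GROUP BY genre

Result:
  Action: 5 records, 31.73 total rating, 519.80 avg revenue
  Animation: 3 records, 13.73 total rating, 410.00 avg revenue
  Comedy: 1 records, 7.62 total rating, 205.00 avg revenue
  Horror: 2 records, 13.40 total rating, 355.00 avg revenue
  Romance: 4 records, 26.85 total rating, 401.00 avg revenue
  Thriller: 3 records, 20.92 total rating, 455.00 avg revenue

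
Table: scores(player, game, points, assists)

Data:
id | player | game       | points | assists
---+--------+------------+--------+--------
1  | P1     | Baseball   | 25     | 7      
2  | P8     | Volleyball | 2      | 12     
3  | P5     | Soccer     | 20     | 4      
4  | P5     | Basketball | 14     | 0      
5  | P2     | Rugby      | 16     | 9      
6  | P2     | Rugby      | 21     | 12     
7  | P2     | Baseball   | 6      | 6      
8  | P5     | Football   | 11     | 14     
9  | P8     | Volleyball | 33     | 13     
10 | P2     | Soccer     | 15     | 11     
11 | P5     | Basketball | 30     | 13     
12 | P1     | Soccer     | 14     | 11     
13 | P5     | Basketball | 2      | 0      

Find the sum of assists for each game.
SELECT game, SUM(assists) as result
FROM scores
GROUP BY game

Result:
  Baseball: 13
  Basketball: 13
  Football: 14
  Rugby: 21
  Soccer: 26
  Volleyball: 25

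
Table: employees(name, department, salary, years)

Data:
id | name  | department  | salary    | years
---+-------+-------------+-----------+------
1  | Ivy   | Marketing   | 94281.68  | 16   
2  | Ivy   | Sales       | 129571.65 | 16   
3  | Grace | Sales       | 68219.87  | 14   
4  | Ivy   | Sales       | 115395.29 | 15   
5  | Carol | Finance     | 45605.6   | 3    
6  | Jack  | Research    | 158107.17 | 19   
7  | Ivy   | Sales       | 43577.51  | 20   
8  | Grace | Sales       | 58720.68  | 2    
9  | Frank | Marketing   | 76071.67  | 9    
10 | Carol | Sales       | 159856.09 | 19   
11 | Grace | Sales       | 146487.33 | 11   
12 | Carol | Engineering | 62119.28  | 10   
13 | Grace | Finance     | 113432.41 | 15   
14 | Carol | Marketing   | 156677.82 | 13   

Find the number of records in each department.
SELECT department, COUNT(*) as count
FROM employees
GROUP BY department

Result:
  Engineering: 1
  Finance: 2
  Marketing: 3
  Research: 1
  Sales: 7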